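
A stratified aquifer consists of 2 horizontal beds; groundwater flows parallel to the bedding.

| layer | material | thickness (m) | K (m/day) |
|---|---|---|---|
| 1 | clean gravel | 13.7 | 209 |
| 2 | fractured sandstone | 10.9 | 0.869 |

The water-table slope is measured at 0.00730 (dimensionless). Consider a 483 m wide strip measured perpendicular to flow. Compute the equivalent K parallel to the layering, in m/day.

Flow is parallel to layering, so each bed carries its own Darcy discharge and the transmissivities add.
Σ(K_i·b_i) = 209×13.7 + 0.869×10.9 = 2873 m²/day.
Total thickness b = 24.60 m, so K_eq = Σ(K_i·b_i)/b = 116.8 m/day.

117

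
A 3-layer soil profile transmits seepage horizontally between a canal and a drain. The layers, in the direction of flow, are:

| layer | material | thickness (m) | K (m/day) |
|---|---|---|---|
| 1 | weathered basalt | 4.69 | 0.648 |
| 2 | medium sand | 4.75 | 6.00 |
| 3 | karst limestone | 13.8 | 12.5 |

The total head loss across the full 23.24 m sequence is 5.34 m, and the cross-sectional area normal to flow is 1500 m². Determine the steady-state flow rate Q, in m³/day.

877

Flow is perpendicular to layering, so the layers act in series and the equivalent K is the thickness-weighted harmonic mean.
Total thickness L = 4.69 + 4.75 + 13.8 = 23.24 m.
Σ(b_i/K_i) = 4.69/0.648 + 4.75/6.00 + 13.8/12.5 = 9.133 d.
K_eq = L / Σ(b_i/K_i) = 23.24 / 9.133 = 2.545 m/day.
Q = K_eq · A · (Δh/L) = 2.545 × 1500 × (5.34/23.24) = 877.0 m³/day.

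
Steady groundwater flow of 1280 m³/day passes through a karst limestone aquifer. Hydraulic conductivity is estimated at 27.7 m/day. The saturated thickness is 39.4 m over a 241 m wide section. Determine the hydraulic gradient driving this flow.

0.00487

Cross-sectional area A = 241 × 39.4 = 9495 m².
From Q = K·A·i, i = Q / (K·A) = 1280 / (27.70 × 9495) = 0.004867.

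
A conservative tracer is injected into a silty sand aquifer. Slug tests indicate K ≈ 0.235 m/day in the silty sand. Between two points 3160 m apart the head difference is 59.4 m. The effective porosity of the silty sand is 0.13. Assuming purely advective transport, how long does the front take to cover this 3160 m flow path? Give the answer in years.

255

Hydraulic gradient i = Δh / L = 59.4 / 3160 = 0.01880.
Darcy flux q = K · i = 0.2350 × 0.01880 = 0.004417 m/day.
Seepage velocity v = q / n_e = 0.004417 / 0.13 = 0.03398 m/day.
Travel time t = L / v = 3160 / 0.03398 = 92996 days = 254.6 years.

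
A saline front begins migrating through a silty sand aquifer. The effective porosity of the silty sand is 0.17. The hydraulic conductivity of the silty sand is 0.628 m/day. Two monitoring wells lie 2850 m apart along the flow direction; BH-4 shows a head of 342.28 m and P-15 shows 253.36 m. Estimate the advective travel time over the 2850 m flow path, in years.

67.7

Hydraulic gradient i = (342.28 − 253.36) / 2850 = 88.92 / 2850 = 0.03120.
Darcy flux q = K · i = 0.6280 × 0.03120 = 0.01959 m/day.
Seepage velocity v = q / n_e = 0.01959 / 0.17 = 0.1153 m/day.
Travel time t = L / v = 2850 / 0.1153 = 24727 days = 67.70 years.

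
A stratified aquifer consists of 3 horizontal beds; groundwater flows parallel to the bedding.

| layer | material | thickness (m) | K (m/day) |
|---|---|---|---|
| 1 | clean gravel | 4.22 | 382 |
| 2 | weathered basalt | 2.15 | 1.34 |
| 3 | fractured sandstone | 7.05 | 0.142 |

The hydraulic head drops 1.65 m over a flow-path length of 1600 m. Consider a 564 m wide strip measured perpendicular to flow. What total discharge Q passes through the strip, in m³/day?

940

Flow is parallel to layering, so each bed carries its own Darcy discharge and the transmissivities add.
Σ(K_i·b_i) = 382×4.22 + 1.34×2.15 + 0.142×7.05 = 1616 m²/day.
Hydraulic gradient i = Δh / L = 1.65 / 1600 = 0.001031.
Q = Σ(K_i·b_i) · W · i = 1616 × 564 × 0.001031 = 939.9 m³/day.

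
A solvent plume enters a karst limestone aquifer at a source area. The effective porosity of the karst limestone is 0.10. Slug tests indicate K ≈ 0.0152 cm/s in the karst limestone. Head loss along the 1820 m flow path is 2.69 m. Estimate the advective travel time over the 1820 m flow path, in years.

Convert K: 0.0152 cm/s × 864 = 13.13 m/day.
Hydraulic gradient i = Δh / L = 2.69 / 1820 = 0.001478.
Darcy flux q = K · i = 13.13 × 0.001478 = 0.01941 m/day.
Seepage velocity v = q / n_e = 0.01941 / 0.10 = 0.1941 m/day.
Travel time t = L / v = 1820 / 0.1941 = 9376 days = 25.67 years.

25.7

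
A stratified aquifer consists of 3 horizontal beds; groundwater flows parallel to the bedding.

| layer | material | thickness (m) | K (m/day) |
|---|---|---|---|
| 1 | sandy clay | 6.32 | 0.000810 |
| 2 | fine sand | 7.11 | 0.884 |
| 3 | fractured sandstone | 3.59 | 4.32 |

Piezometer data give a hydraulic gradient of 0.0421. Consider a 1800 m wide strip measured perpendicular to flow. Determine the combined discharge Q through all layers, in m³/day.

1650

Flow is parallel to layering, so each bed carries its own Darcy discharge and the transmissivities add.
Σ(K_i·b_i) = 0.000810×6.32 + 0.884×7.11 + 4.32×3.59 = 21.80 m²/day.
Hydraulic gradient i = 0.0421.
Q = Σ(K_i·b_i) · W · i = 21.80 × 1800 × 0.04210 = 1652 m³/day.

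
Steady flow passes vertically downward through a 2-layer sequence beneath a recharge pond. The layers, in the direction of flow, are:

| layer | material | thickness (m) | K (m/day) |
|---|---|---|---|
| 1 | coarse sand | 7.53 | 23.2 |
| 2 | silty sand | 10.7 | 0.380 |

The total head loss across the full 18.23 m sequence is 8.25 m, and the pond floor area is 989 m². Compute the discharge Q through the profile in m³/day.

Flow is perpendicular to layering, so the layers act in series and the equivalent K is the thickness-weighted harmonic mean.
Total thickness L = 7.53 + 10.7 = 18.23 m.
Σ(b_i/K_i) = 7.53/23.2 + 10.7/0.380 = 28.48 d.
K_eq = L / Σ(b_i/K_i) = 18.23 / 28.48 = 0.6400 m/day.
Q = K_eq · A · (Δh/L) = 0.6400 × 989 × (8.25/18.23) = 286.5 m³/day.

286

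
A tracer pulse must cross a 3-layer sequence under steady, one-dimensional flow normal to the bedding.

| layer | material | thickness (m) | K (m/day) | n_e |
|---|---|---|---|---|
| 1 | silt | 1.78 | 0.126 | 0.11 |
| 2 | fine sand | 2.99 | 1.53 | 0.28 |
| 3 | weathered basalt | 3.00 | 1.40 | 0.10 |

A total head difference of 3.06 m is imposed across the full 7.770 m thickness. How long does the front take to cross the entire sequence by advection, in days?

7.94

With flow normal to the layers, continuity requires the same specific discharge q through every layer.
Σ(b_i/K_i) = 1.78/0.126 + 2.99/1.53 + 3.00/1.40 = 18.22 d.
q = Δh / Σ(b_i/K_i) = 3.06 / 18.22 = 0.1679 m/day.
In each layer the seepage velocity is v_i = q/n_i, so the layer transit time is t_i = b_i·n_i / q:
  layer 1 (silt): t_1 = 1.78 × 0.11 / 0.1679 = 1.166 d
  layer 2 (fine sand): t_2 = 2.99 × 0.28 / 0.1679 = 4.986 d
  layer 3 (weathered basalt): t_3 = 3.00 × 0.10 / 0.1679 = 1.787 d
Total t = Σ t_i = 7.939 days.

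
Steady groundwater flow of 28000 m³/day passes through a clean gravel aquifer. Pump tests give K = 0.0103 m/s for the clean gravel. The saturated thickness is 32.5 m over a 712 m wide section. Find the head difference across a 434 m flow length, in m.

0.590

Convert K: 0.0103 m/s × 86400 = 889.9 m/day.
Cross-sectional area A = 712 × 32.5 = 23140 m².
From Q = K·A·i, i = Q / (K·A) = 28000 / (889.9 × 23140) = 0.001360.
Head loss Δh = i · L = 0.001360 × 434 = 0.5901 m.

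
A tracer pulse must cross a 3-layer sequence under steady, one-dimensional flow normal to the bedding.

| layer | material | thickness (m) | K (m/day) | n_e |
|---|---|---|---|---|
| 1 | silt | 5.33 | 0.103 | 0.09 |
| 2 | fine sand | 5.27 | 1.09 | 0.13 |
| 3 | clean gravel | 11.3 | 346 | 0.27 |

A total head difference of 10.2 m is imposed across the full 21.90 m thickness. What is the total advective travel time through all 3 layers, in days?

With flow normal to the layers, continuity requires the same specific discharge q through every layer.
Σ(b_i/K_i) = 5.33/0.103 + 5.27/1.09 + 11.3/346 = 56.62 d.
q = Δh / Σ(b_i/K_i) = 10.2 / 56.62 = 0.1802 m/day.
In each layer the seepage velocity is v_i = q/n_i, so the layer transit time is t_i = b_i·n_i / q:
  layer 1 (silt): t_1 = 5.33 × 0.09 / 0.1802 = 2.663 d
  layer 2 (fine sand): t_2 = 5.27 × 0.13 / 0.1802 = 3.803 d
  layer 3 (clean gravel): t_3 = 11.3 × 0.27 / 0.1802 = 16.93 d
Total t = Σ t_i = 23.40 days.

23.4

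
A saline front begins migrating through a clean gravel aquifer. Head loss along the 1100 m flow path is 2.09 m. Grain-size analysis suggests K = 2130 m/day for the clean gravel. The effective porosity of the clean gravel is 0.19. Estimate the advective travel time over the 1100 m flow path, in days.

51.6

Hydraulic gradient i = Δh / L = 2.09 / 1100 = 0.001900.
Darcy flux q = K · i = 2130 × 0.001900 = 4.047 m/day.
Seepage velocity v = q / n_e = 4.047 / 0.19 = 21.30 m/day.
Travel time t = L / v = 1100 / 21.30 = 51.64 days.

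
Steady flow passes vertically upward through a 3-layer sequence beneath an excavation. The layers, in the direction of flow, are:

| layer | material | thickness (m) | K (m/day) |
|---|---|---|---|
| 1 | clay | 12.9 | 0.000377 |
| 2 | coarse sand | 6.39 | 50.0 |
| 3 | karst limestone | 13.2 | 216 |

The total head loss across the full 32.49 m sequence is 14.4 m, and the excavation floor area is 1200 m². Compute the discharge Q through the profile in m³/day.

Flow is perpendicular to layering, so the layers act in series and the equivalent K is the thickness-weighted harmonic mean.
Total thickness L = 12.9 + 6.39 + 13.2 = 32.49 m.
Σ(b_i/K_i) = 12.9/0.000377 + 6.39/50.0 + 13.2/216 = 34218 d.
K_eq = L / Σ(b_i/K_i) = 32.49 / 34218 = 0.0009495 m/day.
Q = K_eq · A · (Δh/L) = 0.0009495 × 1200 × (14.4/32.49) = 0.5050 m³/day.

0.505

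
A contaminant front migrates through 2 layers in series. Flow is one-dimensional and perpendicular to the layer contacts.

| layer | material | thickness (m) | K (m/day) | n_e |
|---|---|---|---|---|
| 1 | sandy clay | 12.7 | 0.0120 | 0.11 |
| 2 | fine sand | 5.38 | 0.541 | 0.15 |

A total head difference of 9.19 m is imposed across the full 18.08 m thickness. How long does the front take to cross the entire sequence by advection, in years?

With flow normal to the layers, continuity requires the same specific discharge q through every layer.
Σ(b_i/K_i) = 12.7/0.0120 + 5.38/0.541 = 1068 d.
q = Δh / Σ(b_i/K_i) = 9.19 / 1068 = 0.008603 m/day.
In each layer the seepage velocity is v_i = q/n_i, so the layer transit time is t_i = b_i·n_i / q:
  layer 1 (sandy clay): t_1 = 12.7 × 0.11 / 0.008603 = 162.4 d
  layer 2 (fine sand): t_2 = 5.38 × 0.15 / 0.008603 = 93.81 d
Total t = Σ t_i = 256.2 days = 0.7014 years.

0.701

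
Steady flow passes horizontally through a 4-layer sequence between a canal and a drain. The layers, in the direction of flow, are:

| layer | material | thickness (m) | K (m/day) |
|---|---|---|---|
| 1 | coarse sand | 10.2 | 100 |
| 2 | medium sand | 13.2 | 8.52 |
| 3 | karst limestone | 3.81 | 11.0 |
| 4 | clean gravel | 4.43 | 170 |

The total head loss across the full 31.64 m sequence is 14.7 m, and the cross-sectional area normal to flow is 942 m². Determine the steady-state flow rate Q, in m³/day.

Flow is perpendicular to layering, so the layers act in series and the equivalent K is the thickness-weighted harmonic mean.
Total thickness L = 10.2 + 13.2 + 3.81 + 4.43 = 31.64 m.
Σ(b_i/K_i) = 10.2/100 + 13.2/8.52 + 3.81/11.0 + 4.43/170 = 2.024 d.
K_eq = L / Σ(b_i/K_i) = 31.64 / 2.024 = 15.63 m/day.
Q = K_eq · A · (Δh/L) = 15.63 × 942 × (14.7/31.64) = 6843 m³/day.

6840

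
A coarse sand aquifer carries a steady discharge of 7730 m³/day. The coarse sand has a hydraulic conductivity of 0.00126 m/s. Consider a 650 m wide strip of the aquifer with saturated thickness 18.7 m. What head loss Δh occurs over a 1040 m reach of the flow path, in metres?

6.08

Convert K: 0.00126 m/s × 86400 = 108.9 m/day.
Cross-sectional area A = 650 × 18.7 = 12155 m².
From Q = K·A·i, i = Q / (K·A) = 7730 / (108.9 × 12155) = 0.005842.
Head loss Δh = i · L = 0.005842 × 1040 = 6.075 m.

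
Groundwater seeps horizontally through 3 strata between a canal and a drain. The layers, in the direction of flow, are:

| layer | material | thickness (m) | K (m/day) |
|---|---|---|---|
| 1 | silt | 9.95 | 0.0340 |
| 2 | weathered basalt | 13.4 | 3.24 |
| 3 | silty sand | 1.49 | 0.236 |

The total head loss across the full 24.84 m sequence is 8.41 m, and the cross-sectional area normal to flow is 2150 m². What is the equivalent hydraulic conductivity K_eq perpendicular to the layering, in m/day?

Flow is perpendicular to layering, so the layers act in series and the equivalent K is the thickness-weighted harmonic mean.
Total thickness L = 9.95 + 13.4 + 1.49 = 24.84 m.
Σ(b_i/K_i) = 9.95/0.0340 + 13.4/3.24 + 1.49/0.236 = 303.1 d.
K_eq = L / Σ(b_i/K_i) = 24.84 / 303.1 = 0.08195 m/day.

0.0820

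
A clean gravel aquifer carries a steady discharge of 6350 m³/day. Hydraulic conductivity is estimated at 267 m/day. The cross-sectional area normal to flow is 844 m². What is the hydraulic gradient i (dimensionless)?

0.0282

From Q = K·A·i, i = Q / (K·A) = 6350 / (267.0 × 844.0) = 0.02818.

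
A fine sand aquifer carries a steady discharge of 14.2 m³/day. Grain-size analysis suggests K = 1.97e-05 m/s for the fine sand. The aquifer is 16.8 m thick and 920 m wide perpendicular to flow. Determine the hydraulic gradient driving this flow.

0.000540

Convert K: 1.97e-05 m/s × 86400 = 1.702 m/day.
Cross-sectional area A = 920 × 16.8 = 15456 m².
From Q = K·A·i, i = Q / (K·A) = 14.2 / (1.702 × 15456) = 0.0005398.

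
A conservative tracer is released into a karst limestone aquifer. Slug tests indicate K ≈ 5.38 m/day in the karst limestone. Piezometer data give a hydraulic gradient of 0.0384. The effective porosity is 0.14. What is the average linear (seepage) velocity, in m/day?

1.48

Hydraulic gradient i = 0.0384.
Darcy flux q = K · i = 5.380 × 0.03840 = 0.2066 m/day.
Seepage velocity v = q / n_e = 0.2066 / 0.14 = 1.476 m/day.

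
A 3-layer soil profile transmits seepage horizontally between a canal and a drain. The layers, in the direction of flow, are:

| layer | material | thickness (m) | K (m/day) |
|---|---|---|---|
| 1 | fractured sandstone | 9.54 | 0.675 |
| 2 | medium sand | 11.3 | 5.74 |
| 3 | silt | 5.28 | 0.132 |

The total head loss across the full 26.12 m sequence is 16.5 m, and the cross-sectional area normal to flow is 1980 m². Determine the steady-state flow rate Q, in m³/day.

582

Flow is perpendicular to layering, so the layers act in series and the equivalent K is the thickness-weighted harmonic mean.
Total thickness L = 9.54 + 11.3 + 5.28 = 26.12 m.
Σ(b_i/K_i) = 9.54/0.675 + 11.3/5.74 + 5.28/0.132 = 56.10 d.
K_eq = L / Σ(b_i/K_i) = 26.12 / 56.10 = 0.4656 m/day.
Q = K_eq · A · (Δh/L) = 0.4656 × 1980 × (16.5/26.12) = 582.3 m³/day.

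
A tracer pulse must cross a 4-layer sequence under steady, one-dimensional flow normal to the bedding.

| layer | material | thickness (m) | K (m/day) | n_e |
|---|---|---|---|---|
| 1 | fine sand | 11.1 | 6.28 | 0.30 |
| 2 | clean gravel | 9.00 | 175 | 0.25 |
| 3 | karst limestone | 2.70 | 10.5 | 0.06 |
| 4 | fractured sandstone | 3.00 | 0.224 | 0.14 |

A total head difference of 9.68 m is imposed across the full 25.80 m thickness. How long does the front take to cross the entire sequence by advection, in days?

9.85

With flow normal to the layers, continuity requires the same specific discharge q through every layer.
Σ(b_i/K_i) = 11.1/6.28 + 9.00/175 + 2.70/10.5 + 3.00/0.224 = 15.47 d.
q = Δh / Σ(b_i/K_i) = 9.68 / 15.47 = 0.6258 m/day.
In each layer the seepage velocity is v_i = q/n_i, so the layer transit time is t_i = b_i·n_i / q:
  layer 1 (fine sand): t_1 = 11.1 × 0.30 / 0.6258 = 5.321 d
  layer 2 (clean gravel): t_2 = 9.00 × 0.25 / 0.6258 = 3.596 d
  layer 3 (karst limestone): t_3 = 2.70 × 0.06 / 0.6258 = 0.2589 d
  layer 4 (fractured sandstone): t_4 = 3.00 × 0.14 / 0.6258 = 0.6712 d
Total t = Σ t_i = 9.847 days.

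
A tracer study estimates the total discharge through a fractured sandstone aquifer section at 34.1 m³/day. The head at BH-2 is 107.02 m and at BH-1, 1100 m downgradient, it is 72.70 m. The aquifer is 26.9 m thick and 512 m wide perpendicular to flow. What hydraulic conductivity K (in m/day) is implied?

0.0794

Cross-sectional area A = 512 × 26.9 = 13773 m².
Hydraulic gradient i = (107.02 − 72.70) / 1100 = 34.32 / 1100 = 0.03120.
From Q = K·A·i, K = Q / (A·i) = 34.1 / (13773 × 0.03120) = 0.07936 m/day.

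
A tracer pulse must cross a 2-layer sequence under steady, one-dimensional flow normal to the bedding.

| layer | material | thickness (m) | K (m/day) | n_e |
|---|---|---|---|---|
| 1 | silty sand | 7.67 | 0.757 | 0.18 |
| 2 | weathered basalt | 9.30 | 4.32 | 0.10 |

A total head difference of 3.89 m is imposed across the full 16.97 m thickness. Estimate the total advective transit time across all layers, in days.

7.30

With flow normal to the layers, continuity requires the same specific discharge q through every layer.
Σ(b_i/K_i) = 7.67/0.757 + 9.30/4.32 = 12.28 d.
q = Δh / Σ(b_i/K_i) = 3.89 / 12.28 = 0.3166 m/day.
In each layer the seepage velocity is v_i = q/n_i, so the layer transit time is t_i = b_i·n_i / q:
  layer 1 (silty sand): t_1 = 7.67 × 0.18 / 0.3166 = 4.360 d
  layer 2 (weathered basalt): t_2 = 9.30 × 0.10 / 0.3166 = 2.937 d
Total t = Σ t_i = 7.297 days.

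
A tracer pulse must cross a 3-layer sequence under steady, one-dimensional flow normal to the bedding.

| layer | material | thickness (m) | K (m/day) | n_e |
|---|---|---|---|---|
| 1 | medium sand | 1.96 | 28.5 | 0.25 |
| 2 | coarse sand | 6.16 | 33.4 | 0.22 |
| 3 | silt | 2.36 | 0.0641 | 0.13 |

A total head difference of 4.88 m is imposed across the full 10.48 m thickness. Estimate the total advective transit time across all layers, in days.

16.3

With flow normal to the layers, continuity requires the same specific discharge q through every layer.
Σ(b_i/K_i) = 1.96/28.5 + 6.16/33.4 + 2.36/0.0641 = 37.07 d.
q = Δh / Σ(b_i/K_i) = 4.88 / 37.07 = 0.1316 m/day.
In each layer the seepage velocity is v_i = q/n_i, so the layer transit time is t_i = b_i·n_i / q:
  layer 1 (medium sand): t_1 = 1.96 × 0.25 / 0.1316 = 3.722 d
  layer 2 (coarse sand): t_2 = 6.16 × 0.22 / 0.1316 = 10.29 d
  layer 3 (silt): t_3 = 2.36 × 0.13 / 0.1316 = 2.331 d
Total t = Σ t_i = 16.35 days.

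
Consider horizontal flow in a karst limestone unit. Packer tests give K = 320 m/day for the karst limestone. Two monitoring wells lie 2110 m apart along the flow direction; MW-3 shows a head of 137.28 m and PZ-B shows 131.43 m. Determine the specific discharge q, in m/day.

Hydraulic gradient i = (137.28 − 131.43) / 2110 = 5.85 / 2110 = 0.002773.
Specific discharge q = K · i = 320.0 × 0.002773 = 0.8872 m/day.

0.887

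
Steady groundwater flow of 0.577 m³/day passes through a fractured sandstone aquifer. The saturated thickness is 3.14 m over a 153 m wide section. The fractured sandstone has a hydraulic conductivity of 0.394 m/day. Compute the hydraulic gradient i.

Cross-sectional area A = 153 × 3.14 = 480.4 m².
From Q = K·A·i, i = Q / (K·A) = 0.577 / (0.3940 × 480.4) = 0.003048.

0.00305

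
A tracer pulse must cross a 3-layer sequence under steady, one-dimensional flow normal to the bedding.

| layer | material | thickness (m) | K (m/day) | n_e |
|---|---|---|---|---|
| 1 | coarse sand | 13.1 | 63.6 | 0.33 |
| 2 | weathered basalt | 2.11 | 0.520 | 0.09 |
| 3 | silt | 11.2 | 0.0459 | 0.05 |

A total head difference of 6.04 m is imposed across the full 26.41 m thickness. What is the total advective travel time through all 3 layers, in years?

With flow normal to the layers, continuity requires the same specific discharge q through every layer.
Σ(b_i/K_i) = 13.1/63.6 + 2.11/0.520 + 11.2/0.0459 = 248.3 d.
q = Δh / Σ(b_i/K_i) = 6.04 / 248.3 = 0.02433 m/day.
In each layer the seepage velocity is v_i = q/n_i, so the layer transit time is t_i = b_i·n_i / q:
  layer 1 (coarse sand): t_1 = 13.1 × 0.33 / 0.02433 = 177.7 d
  layer 2 (weathered basalt): t_2 = 2.11 × 0.09 / 0.02433 = 7.806 d
  layer 3 (silt): t_3 = 11.2 × 0.05 / 0.02433 = 23.02 d
Total t = Σ t_i = 208.5 days = 0.5709 years.

0.571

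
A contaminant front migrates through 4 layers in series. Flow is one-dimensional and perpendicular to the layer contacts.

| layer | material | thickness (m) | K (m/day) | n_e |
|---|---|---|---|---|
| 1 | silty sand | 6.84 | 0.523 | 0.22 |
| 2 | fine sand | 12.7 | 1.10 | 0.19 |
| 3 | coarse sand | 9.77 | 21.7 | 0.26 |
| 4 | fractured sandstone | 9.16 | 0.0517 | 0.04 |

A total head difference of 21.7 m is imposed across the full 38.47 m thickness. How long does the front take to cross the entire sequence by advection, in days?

63.6

With flow normal to the layers, continuity requires the same specific discharge q through every layer.
Σ(b_i/K_i) = 6.84/0.523 + 12.7/1.10 + 9.77/21.7 + 9.16/0.0517 = 202.3 d.
q = Δh / Σ(b_i/K_i) = 21.7 / 202.3 = 0.1073 m/day.
In each layer the seepage velocity is v_i = q/n_i, so the layer transit time is t_i = b_i·n_i / q:
  layer 1 (silty sand): t_1 = 6.84 × 0.22 / 0.1073 = 14.03 d
  layer 2 (fine sand): t_2 = 12.7 × 0.19 / 0.1073 = 22.49 d
  layer 3 (coarse sand): t_3 = 9.77 × 0.26 / 0.1073 = 23.68 d
  layer 4 (fractured sandstone): t_4 = 9.16 × 0.04 / 0.1073 = 3.415 d
Total t = Σ t_i = 63.61 days.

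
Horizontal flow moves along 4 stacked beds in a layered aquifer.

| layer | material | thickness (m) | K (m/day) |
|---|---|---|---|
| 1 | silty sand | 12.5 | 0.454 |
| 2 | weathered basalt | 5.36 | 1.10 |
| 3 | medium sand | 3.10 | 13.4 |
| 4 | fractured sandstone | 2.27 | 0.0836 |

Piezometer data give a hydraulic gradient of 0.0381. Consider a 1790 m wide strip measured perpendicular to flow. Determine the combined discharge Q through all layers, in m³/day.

Flow is parallel to layering, so each bed carries its own Darcy discharge and the transmissivities add.
Σ(K_i·b_i) = 0.454×12.5 + 1.10×5.36 + 13.4×3.10 + 0.0836×2.27 = 53.30 m²/day.
Hydraulic gradient i = 0.0381.
Q = Σ(K_i·b_i) · W · i = 53.30 × 1790 × 0.03810 = 3635 m³/day.

3640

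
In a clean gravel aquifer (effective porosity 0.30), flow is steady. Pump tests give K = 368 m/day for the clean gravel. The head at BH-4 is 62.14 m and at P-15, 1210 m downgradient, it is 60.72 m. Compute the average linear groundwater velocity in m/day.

Hydraulic gradient i = (62.14 − 60.72) / 1210 = 1.42 / 1210 = 0.001174.
Darcy flux q = K · i = 368.0 × 0.001174 = 0.4319 m/day.
Seepage velocity v = q / n_e = 0.4319 / 0.30 = 1.440 m/day.

1.44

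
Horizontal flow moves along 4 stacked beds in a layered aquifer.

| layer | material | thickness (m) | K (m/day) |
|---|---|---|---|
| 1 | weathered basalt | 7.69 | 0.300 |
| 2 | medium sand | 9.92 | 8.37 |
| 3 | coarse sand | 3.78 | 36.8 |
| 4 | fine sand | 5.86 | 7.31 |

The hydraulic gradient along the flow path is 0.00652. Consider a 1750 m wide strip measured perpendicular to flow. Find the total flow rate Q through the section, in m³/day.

Flow is parallel to layering, so each bed carries its own Darcy discharge and the transmissivities add.
Σ(K_i·b_i) = 0.300×7.69 + 8.37×9.92 + 36.8×3.78 + 7.31×5.86 = 267.3 m²/day.
Hydraulic gradient i = 0.00652.
Q = Σ(K_i·b_i) · W · i = 267.3 × 1750 × 0.006520 = 3050 m³/day.

3050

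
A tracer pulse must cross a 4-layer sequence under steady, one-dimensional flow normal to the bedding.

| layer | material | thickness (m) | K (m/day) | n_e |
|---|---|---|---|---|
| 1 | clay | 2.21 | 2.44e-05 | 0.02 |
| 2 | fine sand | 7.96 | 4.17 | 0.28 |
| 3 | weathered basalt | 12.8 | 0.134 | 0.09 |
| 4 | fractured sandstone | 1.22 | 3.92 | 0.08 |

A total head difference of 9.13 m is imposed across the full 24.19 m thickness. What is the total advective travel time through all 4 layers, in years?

95.8

With flow normal to the layers, continuity requires the same specific discharge q through every layer.
Σ(b_i/K_i) = 2.21/2.44e-05 + 7.96/4.17 + 12.8/0.134 + 1.22/3.92 = 90672 d.
q = Δh / Σ(b_i/K_i) = 9.13 / 90672 = 0.0001007 m/day.
In each layer the seepage velocity is v_i = q/n_i, so the layer transit time is t_i = b_i·n_i / q:
  layer 1 (clay): t_1 = 2.21 × 0.02 / 0.0001007 = 439.0 d
  layer 2 (fine sand): t_2 = 7.96 × 0.28 / 0.0001007 = 22135 d
  layer 3 (weathered basalt): t_3 = 12.8 × 0.09 / 0.0001007 = 11441 d
  layer 4 (fractured sandstone): t_4 = 1.22 × 0.08 / 0.0001007 = 969.3 d
Total t = Σ t_i = 34984 days = 95.78 years.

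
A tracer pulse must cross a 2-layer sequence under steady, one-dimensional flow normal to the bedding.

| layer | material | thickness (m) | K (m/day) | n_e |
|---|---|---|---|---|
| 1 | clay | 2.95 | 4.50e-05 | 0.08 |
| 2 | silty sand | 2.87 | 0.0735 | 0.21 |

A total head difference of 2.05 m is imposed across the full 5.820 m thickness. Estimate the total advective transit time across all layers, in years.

73.5

With flow normal to the layers, continuity requires the same specific discharge q through every layer.
Σ(b_i/K_i) = 2.95/4.50e-05 + 2.87/0.0735 = 65595 d.
q = Δh / Σ(b_i/K_i) = 2.05 / 65595 = 3.125e-05 m/day.
In each layer the seepage velocity is v_i = q/n_i, so the layer transit time is t_i = b_i·n_i / q:
  layer 1 (clay): t_1 = 2.95 × 0.08 / 3.125e-05 = 7551 d
  layer 2 (silty sand): t_2 = 2.87 × 0.21 / 3.125e-05 = 19285 d
Total t = Σ t_i = 26836 days = 73.47 years.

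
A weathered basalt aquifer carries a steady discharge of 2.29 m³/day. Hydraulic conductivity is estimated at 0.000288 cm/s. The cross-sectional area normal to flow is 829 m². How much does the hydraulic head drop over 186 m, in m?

2.06

Convert K: 0.000288 cm/s × 864 = 0.2488 m/day.
From Q = K·A·i, i = Q / (K·A) = 2.29 / (0.2488 × 829.0) = 0.01110.
Head loss Δh = i · L = 0.01110 × 186 = 2.065 m.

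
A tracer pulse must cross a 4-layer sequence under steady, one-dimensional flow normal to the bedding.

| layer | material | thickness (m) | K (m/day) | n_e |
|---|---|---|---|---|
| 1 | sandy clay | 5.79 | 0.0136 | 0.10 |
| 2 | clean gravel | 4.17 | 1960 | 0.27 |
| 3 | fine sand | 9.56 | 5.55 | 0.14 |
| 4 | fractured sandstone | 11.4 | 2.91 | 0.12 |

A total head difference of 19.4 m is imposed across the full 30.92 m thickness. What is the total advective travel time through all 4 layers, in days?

With flow normal to the layers, continuity requires the same specific discharge q through every layer.
Σ(b_i/K_i) = 5.79/0.0136 + 4.17/1960 + 9.56/5.55 + 11.4/2.91 = 431.4 d.
q = Δh / Σ(b_i/K_i) = 19.4 / 431.4 = 0.04497 m/day.
In each layer the seepage velocity is v_i = q/n_i, so the layer transit time is t_i = b_i·n_i / q:
  layer 1 (sandy clay): t_1 = 5.79 × 0.10 / 0.04497 = 12.87 d
  layer 2 (clean gravel): t_2 = 4.17 × 0.27 / 0.04497 = 25.04 d
  layer 3 (fine sand): t_3 = 9.56 × 0.14 / 0.04497 = 29.76 d
  layer 4 (fractured sandstone): t_4 = 11.4 × 0.12 / 0.04497 = 30.42 d
Total t = Σ t_i = 98.09 days.

98.1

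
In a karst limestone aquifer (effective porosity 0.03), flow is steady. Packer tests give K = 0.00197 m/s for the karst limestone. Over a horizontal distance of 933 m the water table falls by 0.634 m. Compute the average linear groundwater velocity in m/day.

3.86

Convert K: 0.00197 m/s × 86400 = 170.2 m/day.
Hydraulic gradient i = Δh / L = 0.634 / 933 = 0.0006795.
Darcy flux q = K · i = 170.2 × 0.0006795 = 0.1157 m/day.
Seepage velocity v = q / n_e = 0.1157 / 0.03 = 3.855 m/day.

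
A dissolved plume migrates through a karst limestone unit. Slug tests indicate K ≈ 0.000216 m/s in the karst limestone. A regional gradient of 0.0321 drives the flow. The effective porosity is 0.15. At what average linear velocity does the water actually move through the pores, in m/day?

Convert K: 0.000216 m/s × 86400 = 18.66 m/day.
Hydraulic gradient i = 0.0321.
Darcy flux q = K · i = 18.66 × 0.03210 = 0.5991 m/day.
Seepage velocity v = q / n_e = 0.5991 / 0.15 = 3.994 m/day.

3.99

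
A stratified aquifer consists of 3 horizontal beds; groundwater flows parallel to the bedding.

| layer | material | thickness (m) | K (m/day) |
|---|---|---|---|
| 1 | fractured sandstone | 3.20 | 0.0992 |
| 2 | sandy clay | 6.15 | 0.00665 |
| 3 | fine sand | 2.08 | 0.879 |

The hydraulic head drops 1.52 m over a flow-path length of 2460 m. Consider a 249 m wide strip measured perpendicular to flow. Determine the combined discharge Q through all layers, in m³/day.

Flow is parallel to layering, so each bed carries its own Darcy discharge and the transmissivities add.
Σ(K_i·b_i) = 0.0992×3.20 + 0.00665×6.15 + 0.879×2.08 = 2.187 m²/day.
Hydraulic gradient i = Δh / L = 1.52 / 2460 = 0.0006179.
Q = Σ(K_i·b_i) · W · i = 2.187 × 249 × 0.0006179 = 0.3364 m³/day.

0.336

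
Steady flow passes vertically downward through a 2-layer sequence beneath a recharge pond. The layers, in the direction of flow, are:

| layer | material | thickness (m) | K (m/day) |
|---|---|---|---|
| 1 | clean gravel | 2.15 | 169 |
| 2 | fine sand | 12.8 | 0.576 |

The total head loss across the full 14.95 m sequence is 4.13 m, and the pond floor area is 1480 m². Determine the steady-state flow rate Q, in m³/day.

Flow is perpendicular to layering, so the layers act in series and the equivalent K is the thickness-weighted harmonic mean.
Total thickness L = 2.15 + 12.8 = 14.95 m.
Σ(b_i/K_i) = 2.15/169 + 12.8/0.576 = 22.23 d.
K_eq = L / Σ(b_i/K_i) = 14.95 / 22.23 = 0.6724 m/day.
Q = K_eq · A · (Δh/L) = 0.6724 × 1480 × (4.13/14.95) = 274.9 m³/day.

275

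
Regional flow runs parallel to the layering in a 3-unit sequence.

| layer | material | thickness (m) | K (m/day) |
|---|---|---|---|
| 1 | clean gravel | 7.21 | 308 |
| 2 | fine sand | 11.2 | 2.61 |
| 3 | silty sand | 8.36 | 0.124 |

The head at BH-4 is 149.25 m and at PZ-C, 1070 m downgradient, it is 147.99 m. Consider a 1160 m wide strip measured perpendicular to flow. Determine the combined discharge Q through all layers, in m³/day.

Flow is parallel to layering, so each bed carries its own Darcy discharge and the transmissivities add.
Σ(K_i·b_i) = 308×7.21 + 2.61×11.2 + 0.124×8.36 = 2251 m²/day.
Hydraulic gradient i = (149.25 − 147.99) / 1070 = 1.26 / 1070 = 0.001178.
Q = Σ(K_i·b_i) · W · i = 2251 × 1160 × 0.001178 = 3075 m³/day.

3070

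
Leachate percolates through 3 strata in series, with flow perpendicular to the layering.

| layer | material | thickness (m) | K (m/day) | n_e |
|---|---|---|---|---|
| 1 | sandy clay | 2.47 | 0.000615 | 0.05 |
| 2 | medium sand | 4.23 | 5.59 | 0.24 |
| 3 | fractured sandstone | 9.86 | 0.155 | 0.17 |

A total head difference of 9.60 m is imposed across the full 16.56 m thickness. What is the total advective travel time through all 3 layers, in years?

With flow normal to the layers, continuity requires the same specific discharge q through every layer.
Σ(b_i/K_i) = 2.47/0.000615 + 4.23/5.59 + 9.86/0.155 = 4081 d.
q = Δh / Σ(b_i/K_i) = 9.60 / 4081 = 0.002353 m/day.
In each layer the seepage velocity is v_i = q/n_i, so the layer transit time is t_i = b_i·n_i / q:
  layer 1 (sandy clay): t_1 = 2.47 × 0.05 / 0.002353 = 52.50 d
  layer 2 (medium sand): t_2 = 4.23 × 0.24 / 0.002353 = 431.5 d
  layer 3 (fractured sandstone): t_3 = 9.86 × 0.17 / 0.002353 = 712.5 d
Total t = Σ t_i = 1197 days = 3.276 years.

3.28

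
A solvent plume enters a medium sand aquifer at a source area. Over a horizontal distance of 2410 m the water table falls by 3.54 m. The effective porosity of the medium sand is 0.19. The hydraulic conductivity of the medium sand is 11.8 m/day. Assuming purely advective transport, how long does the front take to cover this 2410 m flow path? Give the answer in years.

Hydraulic gradient i = Δh / L = 3.54 / 2410 = 0.001469.
Darcy flux q = K · i = 11.80 × 0.001469 = 0.01733 m/day.
Seepage velocity v = q / n_e = 0.01733 / 0.19 = 0.09123 m/day.
Travel time t = L / v = 2410 / 0.09123 = 26418 days = 72.33 years.

72.3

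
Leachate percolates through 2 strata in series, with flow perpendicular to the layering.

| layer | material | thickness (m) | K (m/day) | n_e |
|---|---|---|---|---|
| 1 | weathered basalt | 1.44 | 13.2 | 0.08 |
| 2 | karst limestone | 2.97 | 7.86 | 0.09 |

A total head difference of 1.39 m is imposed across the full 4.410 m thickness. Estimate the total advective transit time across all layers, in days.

With flow normal to the layers, continuity requires the same specific discharge q through every layer.
Σ(b_i/K_i) = 1.44/13.2 + 2.97/7.86 = 0.4870 d.
q = Δh / Σ(b_i/K_i) = 1.39 / 0.4870 = 2.854 m/day.
In each layer the seepage velocity is v_i = q/n_i, so the layer transit time is t_i = b_i·n_i / q:
  layer 1 (weathered basalt): t_1 = 1.44 × 0.08 / 2.854 = 0.04036 d
  layer 2 (karst limestone): t_2 = 2.97 × 0.09 / 2.854 = 0.09364 d
Total t = Σ t_i = 0.1340 days.

0.134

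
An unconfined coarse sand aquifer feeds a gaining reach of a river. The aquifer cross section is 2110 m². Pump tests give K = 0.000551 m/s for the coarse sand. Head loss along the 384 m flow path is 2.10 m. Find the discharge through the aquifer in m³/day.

549

Convert K: 0.000551 m/s × 86400 = 47.61 m/day.
Hydraulic gradient i = Δh / L = 2.10 / 384 = 0.005469.
Darcy's law: Q = K · A · i = 47.61 × 2110 × 0.005469 = 549.3 m³/day.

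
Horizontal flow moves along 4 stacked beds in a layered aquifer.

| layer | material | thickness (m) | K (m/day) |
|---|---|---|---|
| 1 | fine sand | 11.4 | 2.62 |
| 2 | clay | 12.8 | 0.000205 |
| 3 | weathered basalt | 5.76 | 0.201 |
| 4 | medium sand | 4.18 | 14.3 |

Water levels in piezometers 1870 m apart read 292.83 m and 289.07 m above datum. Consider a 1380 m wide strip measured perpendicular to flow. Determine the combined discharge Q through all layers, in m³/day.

252

Flow is parallel to layering, so each bed carries its own Darcy discharge and the transmissivities add.
Σ(K_i·b_i) = 2.62×11.4 + 0.000205×12.8 + 0.201×5.76 + 14.3×4.18 = 90.80 m²/day.
Hydraulic gradient i = (292.83 − 289.07) / 1870 = 3.76 / 1870 = 0.002011.
Q = Σ(K_i·b_i) · W · i = 90.80 × 1380 × 0.002011 = 252.0 m³/day.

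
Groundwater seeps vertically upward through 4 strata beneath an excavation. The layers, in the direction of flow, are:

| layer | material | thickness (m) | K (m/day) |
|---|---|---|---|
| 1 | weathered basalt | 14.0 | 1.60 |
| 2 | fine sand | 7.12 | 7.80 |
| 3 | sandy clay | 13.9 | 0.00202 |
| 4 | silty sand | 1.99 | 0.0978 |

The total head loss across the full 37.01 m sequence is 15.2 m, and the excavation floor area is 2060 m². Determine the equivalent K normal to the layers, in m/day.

0.00536

Flow is perpendicular to layering, so the layers act in series and the equivalent K is the thickness-weighted harmonic mean.
Total thickness L = 14.0 + 7.12 + 13.9 + 1.99 = 37.01 m.
Σ(b_i/K_i) = 14.0/1.60 + 7.12/7.80 + 13.9/0.00202 + 1.99/0.0978 = 6911 d.
K_eq = L / Σ(b_i/K_i) = 37.01 / 6911 = 0.005355 m/day.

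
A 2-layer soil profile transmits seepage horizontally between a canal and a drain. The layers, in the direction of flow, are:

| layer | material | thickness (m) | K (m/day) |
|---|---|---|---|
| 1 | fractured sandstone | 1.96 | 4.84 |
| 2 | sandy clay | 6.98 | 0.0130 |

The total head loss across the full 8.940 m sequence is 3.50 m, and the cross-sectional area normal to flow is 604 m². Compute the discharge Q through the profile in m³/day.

3.93

Flow is perpendicular to layering, so the layers act in series and the equivalent K is the thickness-weighted harmonic mean.
Total thickness L = 1.96 + 6.98 = 8.940 m.
Σ(b_i/K_i) = 1.96/4.84 + 6.98/0.0130 = 537.3 d.
K_eq = L / Σ(b_i/K_i) = 8.940 / 537.3 = 0.01664 m/day.
Q = K_eq · A · (Δh/L) = 0.01664 × 604 × (3.50/8.940) = 3.934 m³/day.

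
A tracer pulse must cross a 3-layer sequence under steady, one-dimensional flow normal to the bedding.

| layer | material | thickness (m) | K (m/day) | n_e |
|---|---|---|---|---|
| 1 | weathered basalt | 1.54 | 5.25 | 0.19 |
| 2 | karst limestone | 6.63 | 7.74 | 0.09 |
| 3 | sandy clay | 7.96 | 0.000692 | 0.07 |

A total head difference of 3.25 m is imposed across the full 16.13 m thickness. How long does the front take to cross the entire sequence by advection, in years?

With flow normal to the layers, continuity requires the same specific discharge q through every layer.
Σ(b_i/K_i) = 1.54/5.25 + 6.63/7.74 + 7.96/0.000692 = 11504 d.
q = Δh / Σ(b_i/K_i) = 3.25 / 11504 = 0.0002825 m/day.
In each layer the seepage velocity is v_i = q/n_i, so the layer transit time is t_i = b_i·n_i / q:
  layer 1 (weathered basalt): t_1 = 1.54 × 0.19 / 0.0002825 = 1036 d
  layer 2 (karst limestone): t_2 = 6.63 × 0.09 / 0.0002825 = 2112 d
  layer 3 (sandy clay): t_3 = 7.96 × 0.07 / 0.0002825 = 1972 d
Total t = Σ t_i = 5120 days = 14.02 years.

14.0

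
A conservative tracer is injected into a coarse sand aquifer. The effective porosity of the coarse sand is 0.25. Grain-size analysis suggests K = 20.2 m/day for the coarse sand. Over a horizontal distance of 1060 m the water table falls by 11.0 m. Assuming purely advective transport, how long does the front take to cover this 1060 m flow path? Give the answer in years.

3.46

Hydraulic gradient i = Δh / L = 11.0 / 1060 = 0.01038.
Darcy flux q = K · i = 20.20 × 0.01038 = 0.2096 m/day.
Seepage velocity v = q / n_e = 0.2096 / 0.25 = 0.8385 m/day.
Travel time t = L / v = 1060 / 0.8385 = 1264 days = 3.461 years.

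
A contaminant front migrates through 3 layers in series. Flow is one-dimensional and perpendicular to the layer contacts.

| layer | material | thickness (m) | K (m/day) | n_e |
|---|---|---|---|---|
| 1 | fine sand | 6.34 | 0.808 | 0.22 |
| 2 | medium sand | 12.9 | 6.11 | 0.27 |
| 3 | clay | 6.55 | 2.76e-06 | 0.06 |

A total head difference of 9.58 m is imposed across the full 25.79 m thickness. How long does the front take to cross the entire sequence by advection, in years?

With flow normal to the layers, continuity requires the same specific discharge q through every layer.
Σ(b_i/K_i) = 6.34/0.808 + 12.9/6.11 + 6.55/2.76e-06 = 2.373e+06 d.
q = Δh / Σ(b_i/K_i) = 9.58 / 2.373e+06 = 4.037e-06 m/day.
In each layer the seepage velocity is v_i = q/n_i, so the layer transit time is t_i = b_i·n_i / q:
  layer 1 (fine sand): t_1 = 6.34 × 0.22 / 4.037e-06 = 3.455e+05 d
  layer 2 (medium sand): t_2 = 12.9 × 0.27 / 4.037e-06 = 8.628e+05 d
  layer 3 (clay): t_3 = 6.55 × 0.06 / 4.037e-06 = 97356 d
Total t = Σ t_i = 1.306e+06 days = 3575 years.

3570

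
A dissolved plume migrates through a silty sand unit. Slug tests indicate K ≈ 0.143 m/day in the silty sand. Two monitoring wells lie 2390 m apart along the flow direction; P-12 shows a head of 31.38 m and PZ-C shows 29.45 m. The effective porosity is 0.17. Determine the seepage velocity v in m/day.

Hydraulic gradient i = (31.38 − 29.45) / 2390 = 1.93 / 2390 = 0.0008075.
Darcy flux q = K · i = 0.1430 × 0.0008075 = 0.0001155 m/day.
Seepage velocity v = q / n_e = 0.0001155 / 0.17 = 0.0006793 m/day.

0.000679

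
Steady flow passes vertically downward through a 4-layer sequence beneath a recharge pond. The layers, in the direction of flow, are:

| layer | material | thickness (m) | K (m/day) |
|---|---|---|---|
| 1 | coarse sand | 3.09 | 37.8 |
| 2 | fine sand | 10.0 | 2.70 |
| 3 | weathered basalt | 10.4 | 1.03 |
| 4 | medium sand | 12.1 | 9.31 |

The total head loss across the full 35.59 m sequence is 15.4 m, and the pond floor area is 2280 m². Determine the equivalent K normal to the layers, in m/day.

Flow is perpendicular to layering, so the layers act in series and the equivalent K is the thickness-weighted harmonic mean.
Total thickness L = 3.09 + 10.0 + 10.4 + 12.1 = 35.59 m.
Σ(b_i/K_i) = 3.09/37.8 + 10.0/2.70 + 10.4/1.03 + 12.1/9.31 = 15.18 d.
K_eq = L / Σ(b_i/K_i) = 35.59 / 15.18 = 2.344 m/day.

2.34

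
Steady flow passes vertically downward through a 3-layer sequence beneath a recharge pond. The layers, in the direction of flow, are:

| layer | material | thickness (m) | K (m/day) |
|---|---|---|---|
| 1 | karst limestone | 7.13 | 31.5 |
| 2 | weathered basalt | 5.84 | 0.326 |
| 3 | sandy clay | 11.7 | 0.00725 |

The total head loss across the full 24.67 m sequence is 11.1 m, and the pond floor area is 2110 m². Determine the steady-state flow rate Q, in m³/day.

14.4

Flow is perpendicular to layering, so the layers act in series and the equivalent K is the thickness-weighted harmonic mean.
Total thickness L = 7.13 + 5.84 + 11.7 = 24.67 m.
Σ(b_i/K_i) = 7.13/31.5 + 5.84/0.326 + 11.7/0.00725 = 1632 d.
K_eq = L / Σ(b_i/K_i) = 24.67 / 1632 = 0.01512 m/day.
Q = K_eq · A · (Δh/L) = 0.01512 × 2110 × (11.1/24.67) = 14.35 m³/day.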